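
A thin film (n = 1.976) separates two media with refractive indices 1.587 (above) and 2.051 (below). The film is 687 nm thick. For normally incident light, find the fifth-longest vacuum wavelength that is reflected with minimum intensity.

Top surface (1.587 → 1.976): reflection off a higher-index medium gives a half-wave phase shift.
At the lower boundary (n = 1.976 to n = 2.051) the reflected ray undergoes a half-wave phase shift.
Zero or two π shifts → no net half-wave offset.
For dark reflection here: 2 n t = (m + ½) λ.
λ = 2 n t / (m + ½). The fifth-longest wavelength is m = 4: λ = 2 × 1.976 × 687 / 4.50 = 603 nm.

603 nm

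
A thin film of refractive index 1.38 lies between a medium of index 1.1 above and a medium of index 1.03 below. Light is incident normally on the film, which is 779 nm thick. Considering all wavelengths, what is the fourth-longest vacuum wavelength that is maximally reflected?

614 nm

Ray reflecting at the top interface goes from n = 1.1 toward n = 1.38: a half-wave phase shift.
Ray reflecting at the bottom interface goes from n = 1.38 toward n = 1.03: no phase shift.
The two reflections differ by half a wavelength.
With one net inversion, constructive interference in reflection requires 2 n t = (m + ½) λ.
λ = 2 n t / (m + ½). The fourth-longest wavelength is m = 3: λ = 2 × 1.38 × 779 / 3.50 = 614 nm.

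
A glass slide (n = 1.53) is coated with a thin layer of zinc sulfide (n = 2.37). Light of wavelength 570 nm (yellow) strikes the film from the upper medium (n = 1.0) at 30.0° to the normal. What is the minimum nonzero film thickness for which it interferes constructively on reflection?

61.5 nm

At the upper boundary (n = 1.0 to n = 2.37) the reflected ray undergoes a half-wave phase shift.
Bottom surface (2.37 → 1.53): reflection off a lower-index medium gives no phase shift.
Exactly one π shift → a net half-wave offset.
With one net inversion, constructive interference in reflection requires 2 n t cos θ_r = (m + ½) λ.
Snell's law: 1.0 sin 30.0° = 2.37 sin θ_r → sin θ_r = 0.211, cos θ_r = 0.977.
Minimum at m = 0: t = λ / (4 n cos θ_r) = 570 / (4 × 2.37 × 0.977) = 61.5 nm.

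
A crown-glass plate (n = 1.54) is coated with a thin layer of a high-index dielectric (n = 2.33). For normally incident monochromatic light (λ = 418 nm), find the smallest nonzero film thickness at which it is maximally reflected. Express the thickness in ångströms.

At the upper boundary (n = 1.0 to n = 2.33) the reflected ray undergoes a half-wave phase shift.
Ray reflecting at the bottom interface goes from n = 2.33 toward n = 1.54: no phase shift.
The two reflections differ by half a wavelength.
With one net inversion, constructive interference in reflection requires 2 n t = (m + ½) λ.
Minimum at m = 0: t = λ / (4 n) = 418 / (4 × 2.33) = 44.8 nm.

448 Å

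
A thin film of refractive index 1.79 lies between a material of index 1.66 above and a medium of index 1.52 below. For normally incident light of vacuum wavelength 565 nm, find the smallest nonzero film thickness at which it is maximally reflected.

78.9 nm

At the upper boundary (n = 1.66 to n = 1.79) the reflected ray undergoes a half-wave phase shift.
At the lower boundary (n = 1.79 to n = 1.52) the reflected ray undergoes no phase shift.
The two reflections differ by half a wavelength.
For strong reflection here: 2 n t = (m + ½) λ.
Minimum at m = 0: t = λ / (4 n) = 565 / (4 × 1.79) = 78.9 nm.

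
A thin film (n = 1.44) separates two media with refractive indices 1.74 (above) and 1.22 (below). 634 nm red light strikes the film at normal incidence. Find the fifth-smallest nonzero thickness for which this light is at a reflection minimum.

991 nm

At the upper boundary (n = 1.74 to n = 1.44) the reflected ray undergoes no phase shift.
At the lower boundary (n = 1.44 to n = 1.22) the reflected ray undergoes no phase shift.
Zero or two π shifts → no net half-wave offset.
With no net inversion, destructive interference in reflection requires 2 n t = (m + ½) λ.
The fifth-smallest nonzero thickness corresponds to m = 4: t = (m + ½) λ / (2 n) = 4.50 × 634 / (2 × 1.44) = 991 nm.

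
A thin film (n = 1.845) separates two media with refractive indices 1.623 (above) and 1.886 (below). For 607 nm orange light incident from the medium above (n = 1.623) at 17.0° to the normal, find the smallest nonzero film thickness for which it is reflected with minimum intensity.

85.1 nm

Ray reflecting at the top interface goes from n = 1.623 toward n = 1.845: a half-wave phase shift.
Ray reflecting at the bottom interface goes from n = 1.845 toward n = 1.886: a half-wave phase shift.
Zero or two π shifts → no net half-wave offset.
For dark reflection here: 2 n t cos θ_r = (m + ½) λ.
Snell's law: 1.623 sin 17.0° = 1.845 sin θ_r → sin θ_r = 0.257, cos θ_r = 0.966.
Minimum at m = 0: t = λ / (4 n cos θ_r) = 607 / (4 × 1.845 × 0.966) = 85.1 nm.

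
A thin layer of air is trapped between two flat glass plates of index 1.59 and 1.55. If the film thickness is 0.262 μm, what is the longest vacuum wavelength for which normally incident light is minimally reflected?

Ray reflecting at the top interface goes from n = 1.59 toward n = 1.0: no phase shift.
Bottom surface (1.0 → 1.55): reflection off a higher-index medium gives a half-wave phase shift.
Net: one phase inversion between the two reflected rays.
For weak reflection here: 2 n t = m λ.
λ = 2 n t / m. The longest wavelength is m = 1: λ = 2 × 1.0 × 262 / 1.00 = 524 nm.

524 nm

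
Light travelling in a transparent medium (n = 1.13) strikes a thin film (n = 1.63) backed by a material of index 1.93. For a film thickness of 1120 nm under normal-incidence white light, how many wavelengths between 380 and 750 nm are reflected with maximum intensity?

At the upper boundary (n = 1.13 to n = 1.63) the reflected ray undergoes a half-wave phase shift.
Bottom surface (1.63 → 1.93): reflection off a higher-index medium gives a half-wave phase shift.
The two reflections carry the same phase change, so no net offset.
With no net inversion, constructive interference in reflection requires 2 n t = m λ.
λ = 2 n t / m = 3651 / m nm.
m=4: 913 nm (IR); m=5: 730 nm (visible); m=6: 609 nm (visible); m=7: 522 nm (visible); m=8: 456 nm (visible); m=9: 406 nm (visible); m=10: 365 nm (UV).

5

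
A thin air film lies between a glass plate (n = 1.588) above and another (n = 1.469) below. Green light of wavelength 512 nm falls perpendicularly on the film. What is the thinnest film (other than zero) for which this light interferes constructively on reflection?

128 nm

Ray reflecting at the top interface goes from n = 1.588 toward n = 1.0: no phase shift.
Bottom surface (1.0 → 1.469): reflection off a higher-index medium gives a half-wave phase shift.
Net: one phase inversion between the two reflected rays.
So the condition for constructive reflection is 2 n t = (m + ½) λ.
Minimum at m = 0: t = λ / (4 n) = 512 / (4 × 1.0) = 128 nm.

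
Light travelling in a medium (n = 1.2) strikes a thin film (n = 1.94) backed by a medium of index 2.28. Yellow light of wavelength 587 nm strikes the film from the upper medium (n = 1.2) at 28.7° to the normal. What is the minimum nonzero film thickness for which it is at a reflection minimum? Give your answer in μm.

0.0792 μm

Ray reflecting at the top interface goes from n = 1.2 toward n = 1.94: a half-wave phase shift.
At the lower boundary (n = 1.94 to n = 2.28) the reflected ray undergoes a half-wave phase shift.
Zero or two π shifts → no net half-wave offset.
With no net inversion, destructive interference in reflection requires 2 n t cos θ_r = (m + ½) λ.
Snell's law: 1.2 sin 28.7° = 1.94 sin θ_r → sin θ_r = 0.297, cos θ_r = 0.955.
Minimum at m = 0: t = λ / (4 n cos θ_r) = 587 / (4 × 1.94 × 0.955) = 79.2 nm.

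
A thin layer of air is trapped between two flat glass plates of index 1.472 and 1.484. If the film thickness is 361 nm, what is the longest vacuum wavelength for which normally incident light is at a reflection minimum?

Ray reflecting at the top interface goes from n = 1.472 toward n = 1.0: no phase shift.
Ray reflecting at the bottom interface goes from n = 1.0 toward n = 1.484: a half-wave phase shift.
Net: one phase inversion between the two reflected rays.
So the condition for destructive reflection is 2 n t = m λ.
λ = 2 n t / m. The longest wavelength is m = 1: λ = 2 × 1.0 × 361 / 1.00 = 722 nm.

722 nm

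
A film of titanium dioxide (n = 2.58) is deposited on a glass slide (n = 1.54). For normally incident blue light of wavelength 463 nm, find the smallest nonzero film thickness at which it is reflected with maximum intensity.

44.9 nm

Top surface (1.0 → 2.58): reflection off a higher-index medium gives a half-wave phase shift.
Bottom surface (2.58 → 1.54): reflection off a lower-index medium gives no phase shift.
Net: one phase inversion between the two reflected rays.
With one net inversion, constructive interference in reflection requires 2 n t = (m + ½) λ.
Minimum at m = 0: t = λ / (4 n) = 463 / (4 × 2.58) = 44.9 nm.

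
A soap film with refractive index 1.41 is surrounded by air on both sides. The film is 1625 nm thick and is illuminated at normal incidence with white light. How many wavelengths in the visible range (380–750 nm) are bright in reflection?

At the upper boundary (n = 1.0 to n = 1.41) the reflected ray undergoes a half-wave phase shift.
At the lower boundary (n = 1.41 to n = 1.0) the reflected ray undergoes no phase shift.
Exactly one π shift → a net half-wave offset.
For strong reflection here: 2 n t = (m + ½) λ.
λ = 2 n t / (m + ½) = 4583 / (m + ½) nm.
m=5: 833 nm (IR); m=6: 705 nm (visible); m=7: 611 nm (visible); m=8: 539 nm (visible); m=9: 482 nm (visible); m=10: 436 nm (visible); m=11: 398 nm (visible); m=12: 367 nm (UV).

6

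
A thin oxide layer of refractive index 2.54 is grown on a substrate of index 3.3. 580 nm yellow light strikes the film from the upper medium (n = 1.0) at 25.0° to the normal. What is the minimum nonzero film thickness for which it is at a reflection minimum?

57.9 nm

Ray reflecting at the top interface goes from n = 1.0 toward n = 2.54: a half-wave phase shift.
At the lower boundary (n = 2.54 to n = 3.3) the reflected ray undergoes a half-wave phase shift.
The two reflections carry the same phase change, so no net offset.
For weak reflection here: 2 n t cos θ_r = (m + ½) λ.
Snell's law: 1.0 sin 25.0° = 2.54 sin θ_r → sin θ_r = 0.166, cos θ_r = 0.986.
Minimum at m = 0: t = λ / (4 n cos θ_r) = 580 / (4 × 2.54 × 0.986) = 57.9 nm.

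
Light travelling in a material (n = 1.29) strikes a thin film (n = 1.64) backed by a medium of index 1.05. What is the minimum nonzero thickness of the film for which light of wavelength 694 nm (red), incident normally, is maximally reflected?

106 nm

Top surface (1.29 → 1.64): reflection off a higher-index medium gives a half-wave phase shift.
Ray reflecting at the bottom interface goes from n = 1.64 toward n = 1.05: no phase shift.
Net: one phase inversion between the two reflected rays.
So the condition for constructive reflection is 2 n t = (m + ½) λ.
Minimum at m = 0: t = λ / (4 n) = 694 / (4 × 1.64) = 106 nm.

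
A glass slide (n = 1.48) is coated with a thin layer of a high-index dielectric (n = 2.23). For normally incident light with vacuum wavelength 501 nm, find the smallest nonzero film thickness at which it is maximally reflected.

Ray reflecting at the top interface goes from n = 1.0 toward n = 2.23: a half-wave phase shift.
Ray reflecting at the bottom interface goes from n = 2.23 toward n = 1.48: no phase shift.
Exactly one π shift → a net half-wave offset.
For maximum reflection here: 2 n t = (m + ½) λ.
Minimum at m = 0: t = λ / (4 n) = 501 / (4 × 2.23) = 56.2 nm.

56.2 nm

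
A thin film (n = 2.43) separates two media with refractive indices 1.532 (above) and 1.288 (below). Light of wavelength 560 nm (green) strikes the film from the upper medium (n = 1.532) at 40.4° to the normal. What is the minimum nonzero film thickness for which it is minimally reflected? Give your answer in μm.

0.126 μm

Top surface (1.532 → 2.43): reflection off a higher-index medium gives a half-wave phase shift.
Bottom surface (2.43 → 1.288): reflection off a lower-index medium gives no phase shift.
The two reflections differ by half a wavelength.
With one net inversion, destructive interference in reflection requires 2 n t cos θ_r = m λ.
Snell's law: 1.532 sin 40.4° = 2.43 sin θ_r → sin θ_r = 0.409, cos θ_r = 0.913.
Minimum nonzero at m = 1: t = λ / (2 n cos θ_r) = 560 / (2 × 2.43 × 0.913) = 126 nm.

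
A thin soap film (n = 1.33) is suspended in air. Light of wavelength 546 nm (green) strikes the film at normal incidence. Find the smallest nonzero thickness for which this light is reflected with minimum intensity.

At the upper boundary (n = 1.0 to n = 1.33) the reflected ray undergoes a half-wave phase shift.
Bottom surface (1.33 → 1.0): reflection off a lower-index medium gives no phase shift.
Exactly one π shift → a net half-wave offset.
For dark reflection here: 2 n t = m λ.
The smallest nonzero thickness corresponds to m = 1: t = m λ / (2 n) = 1.00 × 546 / (2 × 1.33) = 205 nm.

205 nm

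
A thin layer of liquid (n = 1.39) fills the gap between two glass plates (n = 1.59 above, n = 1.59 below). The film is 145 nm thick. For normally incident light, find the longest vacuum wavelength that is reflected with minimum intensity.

403 nm

Top surface (1.59 → 1.39): reflection off a lower-index medium gives no phase shift.
At the lower boundary (n = 1.39 to n = 1.59) the reflected ray undergoes a half-wave phase shift.
The two reflections differ by half a wavelength.
So the condition for destructive reflection is 2 n t = m λ.
λ = 2 n t / m. The longest wavelength is m = 1: λ = 2 × 1.39 × 145 / 1.00 = 403 nm.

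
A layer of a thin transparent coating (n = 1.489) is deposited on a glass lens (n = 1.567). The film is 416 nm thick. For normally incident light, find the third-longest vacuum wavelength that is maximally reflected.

413 nm

At the upper boundary (n = 1.0 to n = 1.489) the reflected ray undergoes a half-wave phase shift.
At the lower boundary (n = 1.489 to n = 1.567) the reflected ray undergoes a half-wave phase shift.
Zero or two π shifts → no net half-wave offset.
For bright reflection here: 2 n t = m λ.
λ = 2 n t / m. The third-longest wavelength is m = 3: λ = 2 × 1.489 × 416 / 3.00 = 413 nm.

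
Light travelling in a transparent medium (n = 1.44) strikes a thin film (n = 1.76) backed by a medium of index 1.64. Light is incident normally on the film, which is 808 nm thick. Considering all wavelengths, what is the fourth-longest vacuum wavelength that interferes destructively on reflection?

711 nm

At the upper boundary (n = 1.44 to n = 1.76) the reflected ray undergoes a half-wave phase shift.
At the lower boundary (n = 1.76 to n = 1.64) the reflected ray undergoes no phase shift.
The two reflections differ by half a wavelength.
For minimum reflection here: 2 n t = m λ.
λ = 2 n t / m. The fourth-longest wavelength is m = 4: λ = 2 × 1.76 × 808 / 4.00 = 711 nm.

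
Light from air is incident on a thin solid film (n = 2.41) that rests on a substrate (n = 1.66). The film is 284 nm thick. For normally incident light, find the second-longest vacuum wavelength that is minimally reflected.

Ray reflecting at the top interface goes from n = 1.0 toward n = 2.41: a half-wave phase shift.
Bottom surface (2.41 → 1.66): reflection off a lower-index medium gives no phase shift.
Net: one phase inversion between the two reflected rays.
With one net inversion, destructive interference in reflection requires 2 n t = m λ.
λ = 2 n t / m. The second-longest wavelength is m = 2: λ = 2 × 2.41 × 284 / 2.00 = 684 nm.

684 nm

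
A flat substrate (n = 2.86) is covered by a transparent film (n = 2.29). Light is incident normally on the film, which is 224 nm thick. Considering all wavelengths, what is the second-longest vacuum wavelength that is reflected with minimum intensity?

684 nm

Top surface (1.0 → 2.29): reflection off a higher-index medium gives a half-wave phase shift.
Ray reflecting at the bottom interface goes from n = 2.29 toward n = 2.86: a half-wave phase shift.
Zero or two π shifts → no net half-wave offset.
With no net inversion, destructive interference in reflection requires 2 n t = (m + ½) λ.
λ = 2 n t / (m + ½). The second-longest wavelength is m = 1: λ = 2 × 2.29 × 224 / 1.50 = 684 nm.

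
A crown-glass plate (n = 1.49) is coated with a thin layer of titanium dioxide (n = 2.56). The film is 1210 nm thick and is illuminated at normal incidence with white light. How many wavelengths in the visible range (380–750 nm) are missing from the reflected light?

At the upper boundary (n = 1.0 to n = 2.56) the reflected ray undergoes a half-wave phase shift.
At the lower boundary (n = 2.56 to n = 1.49) the reflected ray undergoes no phase shift.
The two reflections differ by half a wavelength.
With one net inversion, destructive interference in reflection requires 2 n t = m λ.
λ = 2 n t / m = 6195 / m nm.
m=8: 774 nm (IR); m=9: 688 nm (visible); m=10: 620 nm (visible); m=11: 563 nm (visible); m=12: 516 nm (visible); m=13: 477 nm (visible); m=14: 443 nm (visible); m=15: 413 nm (visible); m=16: 387 nm (visible); m=17: 364 nm (UV).

8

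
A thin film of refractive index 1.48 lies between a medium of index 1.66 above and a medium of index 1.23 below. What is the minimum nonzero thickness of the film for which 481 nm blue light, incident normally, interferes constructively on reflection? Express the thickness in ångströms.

Ray reflecting at the top interface goes from n = 1.66 toward n = 1.48: no phase shift.
At the lower boundary (n = 1.48 to n = 1.23) the reflected ray undergoes no phase shift.
The two reflections carry the same phase change, so no net offset.
So the condition for constructive reflection is 2 n t = m λ.
Minimum nonzero at m = 1: t = λ / (2 n) = 481 / (2 × 1.48) = 163 nm.

1625 Å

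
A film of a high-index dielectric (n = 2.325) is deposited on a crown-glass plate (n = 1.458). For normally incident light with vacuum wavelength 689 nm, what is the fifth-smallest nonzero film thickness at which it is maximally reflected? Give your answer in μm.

Ray reflecting at the top interface goes from n = 1.0 toward n = 2.325: a half-wave phase shift.
Bottom surface (2.325 → 1.458): reflection off a lower-index medium gives no phase shift.
Exactly one π shift → a net half-wave offset.
With one net inversion, constructive interference in reflection requires 2 n t = (m + ½) λ.
The fifth-smallest nonzero thickness corresponds to m = 4: t = (m + ½) λ / (2 n) = 4.50 × 689 / (2 × 2.325) = 667 nm.

0.667 μm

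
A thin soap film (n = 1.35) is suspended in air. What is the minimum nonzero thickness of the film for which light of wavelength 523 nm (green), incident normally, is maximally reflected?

Top surface (1.0 → 1.35): reflection off a higher-index medium gives a half-wave phase shift.
At the lower boundary (n = 1.35 to n = 1.0) the reflected ray undergoes no phase shift.
Net: one phase inversion between the two reflected rays.
So the condition for constructive reflection is 2 n t = (m + ½) λ.
Minimum at m = 0: t = λ / (4 n) = 523 / (4 × 1.35) = 96.9 nm.

96.9 nm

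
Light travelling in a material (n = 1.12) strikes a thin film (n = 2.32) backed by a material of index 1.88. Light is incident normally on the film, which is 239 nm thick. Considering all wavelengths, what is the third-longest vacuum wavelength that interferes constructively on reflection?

444 nm

At the upper boundary (n = 1.12 to n = 2.32) the reflected ray undergoes a half-wave phase shift.
Ray reflecting at the bottom interface goes from n = 2.32 toward n = 1.88: no phase shift.
The two reflections differ by half a wavelength.
With one net inversion, constructive interference in reflection requires 2 n t = (m + ½) λ.
λ = 2 n t / (m + ½). The third-longest wavelength is m = 2: λ = 2 × 2.32 × 239 / 2.50 = 444 nm.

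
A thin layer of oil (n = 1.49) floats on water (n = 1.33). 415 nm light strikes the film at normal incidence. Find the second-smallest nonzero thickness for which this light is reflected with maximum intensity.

209 nm

Ray reflecting at the top interface goes from n = 1.0 toward n = 1.49: a half-wave phase shift.
Ray reflecting at the bottom interface goes from n = 1.49 toward n = 1.33: no phase shift.
Net: one phase inversion between the two reflected rays.
For strong reflection here: 2 n t = (m + ½) λ.
The second-smallest nonzero thickness corresponds to m = 1: t = (m + ½) λ / (2 n) = 1.50 × 415 / (2 × 1.49) = 209 nm.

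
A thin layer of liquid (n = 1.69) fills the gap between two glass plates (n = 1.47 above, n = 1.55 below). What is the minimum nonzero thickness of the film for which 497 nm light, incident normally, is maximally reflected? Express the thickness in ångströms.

735 Å

Ray reflecting at the top interface goes from n = 1.47 toward n = 1.69: a half-wave phase shift.
Ray reflecting at the bottom interface goes from n = 1.69 toward n = 1.55: no phase shift.
Net: one phase inversion between the two reflected rays.
So the condition for constructive reflection is 2 n t = (m + ½) λ.
Minimum at m = 0: t = λ / (4 n) = 497 / (4 × 1.69) = 73.5 nm.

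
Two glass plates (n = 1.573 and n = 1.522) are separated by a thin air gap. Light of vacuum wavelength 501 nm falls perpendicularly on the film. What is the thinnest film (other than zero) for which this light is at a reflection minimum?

Ray reflecting at the top interface goes from n = 1.573 toward n = 1.0: no phase shift.
Ray reflecting at the bottom interface goes from n = 1.0 toward n = 1.522: a half-wave phase shift.
Net: one phase inversion between the two reflected rays.
With one net inversion, destructive interference in reflection requires 2 n t = m λ.
Minimum nonzero at m = 1: t = λ / (2 n) = 501 / (2 × 1.0) = 251 nm.

251 nm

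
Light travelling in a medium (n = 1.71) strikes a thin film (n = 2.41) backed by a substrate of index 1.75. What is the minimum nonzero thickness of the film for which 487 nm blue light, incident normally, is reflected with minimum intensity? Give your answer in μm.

0.101 μm

Ray reflecting at the top interface goes from n = 1.71 toward n = 2.41: a half-wave phase shift.
Ray reflecting at the bottom interface goes from n = 2.41 toward n = 1.75: no phase shift.
Exactly one π shift → a net half-wave offset.
For dark reflection here: 2 n t = m λ.
Minimum nonzero at m = 1: t = λ / (2 n) = 487 / (2 × 2.41) = 101 nm.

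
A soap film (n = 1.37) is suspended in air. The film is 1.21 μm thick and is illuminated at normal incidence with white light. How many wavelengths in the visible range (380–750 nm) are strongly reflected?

Top surface (1.0 → 1.37): reflection off a higher-index medium gives a half-wave phase shift.
Bottom surface (1.37 → 1.0): reflection off a lower-index medium gives no phase shift.
Exactly one π shift → a net half-wave offset.
So the condition for constructive reflection is 2 n t = (m + ½) λ.
λ = 2 n t / (m + ½) = 3315 / (m + ½) nm.
m=3: 947 nm (IR); m=4: 737 nm (visible); m=5: 603 nm (visible); m=6: 510 nm (visible); m=7: 442 nm (visible); m=8: 390 nm (visible); m=9: 349 nm (UV).

5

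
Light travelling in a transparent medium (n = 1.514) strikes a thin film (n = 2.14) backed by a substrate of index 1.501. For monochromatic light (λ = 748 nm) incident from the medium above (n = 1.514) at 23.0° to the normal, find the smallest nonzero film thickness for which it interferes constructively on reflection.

90.9 nm

Top surface (1.514 → 2.14): reflection off a higher-index medium gives a half-wave phase shift.
At the lower boundary (n = 2.14 to n = 1.501) the reflected ray undergoes no phase shift.
The two reflections differ by half a wavelength.
With one net inversion, constructive interference in reflection requires 2 n t cos θ_r = (m + ½) λ.
Snell's law: 1.514 sin 23.0° = 2.14 sin θ_r → sin θ_r = 0.276, cos θ_r = 0.961.
Minimum at m = 0: t = λ / (4 n cos θ_r) = 748 / (4 × 2.14 × 0.961) = 90.9 nm.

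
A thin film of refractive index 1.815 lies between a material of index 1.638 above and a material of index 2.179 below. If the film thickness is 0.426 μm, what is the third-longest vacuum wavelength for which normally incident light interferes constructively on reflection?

At the upper boundary (n = 1.638 to n = 1.815) the reflected ray undergoes a half-wave phase shift.
At the lower boundary (n = 1.815 to n = 2.179) the reflected ray undergoes a half-wave phase shift.
Net: no relative phase inversion (both shifts match).
With no net inversion, constructive interference in reflection requires 2 n t = m λ.
λ = 2 n t / m. The third-longest wavelength is m = 3: λ = 2 × 1.815 × 426 / 3.00 = 515 nm.

515 nm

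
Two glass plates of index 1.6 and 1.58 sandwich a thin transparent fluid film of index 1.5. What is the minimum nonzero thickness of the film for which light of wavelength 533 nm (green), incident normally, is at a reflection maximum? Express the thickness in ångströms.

888 Å

Top surface (1.6 → 1.5): reflection off a lower-index medium gives no phase shift.
Bottom surface (1.5 → 1.58): reflection off a higher-index medium gives a half-wave phase shift.
Net: one phase inversion between the two reflected rays.
For maximum reflection here: 2 n t = (m + ½) λ.
Minimum at m = 0: t = λ / (4 n) = 533 / (4 × 1.5) = 88.8 nm.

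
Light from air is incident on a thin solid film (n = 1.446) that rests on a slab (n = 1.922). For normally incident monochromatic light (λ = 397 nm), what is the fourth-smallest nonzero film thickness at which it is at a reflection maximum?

Top surface (1.0 → 1.446): reflection off a higher-index medium gives a half-wave phase shift.
At the lower boundary (n = 1.446 to n = 1.922) the reflected ray undergoes a half-wave phase shift.
Zero or two π shifts → no net half-wave offset.
For maximum reflection here: 2 n t = m λ.
The fourth-smallest nonzero thickness corresponds to m = 4: t = m λ / (2 n) = 4.00 × 397 / (2 × 1.446) = 549 nm.

549 nm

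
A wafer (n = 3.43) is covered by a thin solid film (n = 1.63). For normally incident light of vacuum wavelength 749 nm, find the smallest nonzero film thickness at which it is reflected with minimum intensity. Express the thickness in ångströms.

Top surface (1.0 → 1.63): reflection off a higher-index medium gives a half-wave phase shift.
Ray reflecting at the bottom interface goes from n = 1.63 toward n = 3.43: a half-wave phase shift.
The two reflections carry the same phase change, so no net offset.
For minimum reflection here: 2 n t = (m + ½) λ.
Minimum at m = 0: t = λ / (4 n) = 749 / (4 × 1.63) = 115 nm.

1149 Å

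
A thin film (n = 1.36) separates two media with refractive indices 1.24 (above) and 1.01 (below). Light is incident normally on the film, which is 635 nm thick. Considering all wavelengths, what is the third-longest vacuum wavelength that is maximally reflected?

691 nm

Top surface (1.24 → 1.36): reflection off a higher-index medium gives a half-wave phase shift.
Ray reflecting at the bottom interface goes from n = 1.36 toward n = 1.01: no phase shift.
Exactly one π shift → a net half-wave offset.
With one net inversion, constructive interference in reflection requires 2 n t = (m + ½) λ.
λ = 2 n t / (m + ½). The third-longest wavelength is m = 2: λ = 2 × 1.36 × 635 / 2.50 = 691 nm.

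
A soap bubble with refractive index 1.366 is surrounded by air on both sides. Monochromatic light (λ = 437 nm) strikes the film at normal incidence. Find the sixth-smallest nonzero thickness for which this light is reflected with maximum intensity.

880 nm

At the upper boundary (n = 1.0 to n = 1.366) the reflected ray undergoes a half-wave phase shift.
Bottom surface (1.366 → 1.0): reflection off a lower-index medium gives no phase shift.
Net: one phase inversion between the two reflected rays.
For bright reflection here: 2 n t = (m + ½) λ.
The sixth-smallest nonzero thickness corresponds to m = 5: t = (m + ½) λ / (2 n) = 5.50 × 437 / (2 × 1.366) = 880 nm.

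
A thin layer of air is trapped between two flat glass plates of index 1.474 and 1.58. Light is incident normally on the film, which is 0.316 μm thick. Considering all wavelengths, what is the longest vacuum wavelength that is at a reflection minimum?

Top surface (1.474 → 1.0): reflection off a lower-index medium gives no phase shift.
At the lower boundary (n = 1.0 to n = 1.58) the reflected ray undergoes a half-wave phase shift.
Exactly one π shift → a net half-wave offset.
For minimum reflection here: 2 n t = m λ.
λ = 2 n t / m. The longest wavelength is m = 1: λ = 2 × 1.0 × 316 / 1.00 = 632 nm.

632 nm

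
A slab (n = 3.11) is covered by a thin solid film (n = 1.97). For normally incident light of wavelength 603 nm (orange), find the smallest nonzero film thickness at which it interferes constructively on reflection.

Top surface (1.0 → 1.97): reflection off a higher-index medium gives a half-wave phase shift.
Bottom surface (1.97 → 3.11): reflection off a higher-index medium gives a half-wave phase shift.
Net: no relative phase inversion (both shifts match).
So the condition for constructive reflection is 2 n t = m λ.
Minimum nonzero at m = 1: t = λ / (2 n) = 603 / (2 × 1.97) = 153 nm.

153 nm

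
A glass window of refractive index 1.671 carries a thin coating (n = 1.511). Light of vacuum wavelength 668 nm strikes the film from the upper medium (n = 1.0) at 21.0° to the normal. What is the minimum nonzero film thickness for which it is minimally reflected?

At the upper boundary (n = 1.0 to n = 1.511) the reflected ray undergoes a half-wave phase shift.
Bottom surface (1.511 → 1.671): reflection off a higher-index medium gives a half-wave phase shift.
Net: no relative phase inversion (both shifts match).
For minimum reflection here: 2 n t cos θ_r = (m + ½) λ.
Snell's law: 1.0 sin 21.0° = 1.511 sin θ_r → sin θ_r = 0.237, cos θ_r = 0.971.
Minimum at m = 0: t = λ / (4 n cos θ_r) = 668 / (4 × 1.511 × 0.971) = 114 nm.

114 nm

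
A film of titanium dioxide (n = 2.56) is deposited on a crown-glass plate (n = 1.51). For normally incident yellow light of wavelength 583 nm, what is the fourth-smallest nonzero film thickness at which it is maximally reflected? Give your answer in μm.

0.399 μm

Ray reflecting at the top interface goes from n = 1.0 toward n = 2.56: a half-wave phase shift.
Ray reflecting at the bottom interface goes from n = 2.56 toward n = 1.51: no phase shift.
Net: one phase inversion between the two reflected rays.
With one net inversion, constructive interference in reflection requires 2 n t = (m + ½) λ.
The fourth-smallest nonzero thickness corresponds to m = 3: t = (m + ½) λ / (2 n) = 3.50 × 583 / (2 × 2.56) = 399 nm.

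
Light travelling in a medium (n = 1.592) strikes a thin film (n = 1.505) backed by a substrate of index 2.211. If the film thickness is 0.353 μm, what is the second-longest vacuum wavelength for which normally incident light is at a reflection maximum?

708 nm

At the upper boundary (n = 1.592 to n = 1.505) the reflected ray undergoes no phase shift.
Bottom surface (1.505 → 2.211): reflection off a higher-index medium gives a half-wave phase shift.
The two reflections differ by half a wavelength.
With one net inversion, constructive interference in reflection requires 2 n t = (m + ½) λ.
λ = 2 n t / (m + ½). The second-longest wavelength is m = 1: λ = 2 × 1.505 × 353 / 1.50 = 708 nm.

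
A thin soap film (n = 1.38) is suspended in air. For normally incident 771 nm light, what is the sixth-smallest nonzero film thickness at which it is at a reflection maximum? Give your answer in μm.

Ray reflecting at the top interface goes from n = 1.0 toward n = 1.38: a half-wave phase shift.
At the lower boundary (n = 1.38 to n = 1.0) the reflected ray undergoes no phase shift.
The two reflections differ by half a wavelength.
So the condition for constructive reflection is 2 n t = (m + ½) λ.
The sixth-smallest nonzero thickness corresponds to m = 5: t = (m + ½) λ / (2 n) = 5.50 × 771 / (2 × 1.38) = 1536 nm.

1.54 μm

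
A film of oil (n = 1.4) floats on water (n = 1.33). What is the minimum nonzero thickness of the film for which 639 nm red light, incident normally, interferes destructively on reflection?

At the upper boundary (n = 1.0 to n = 1.4) the reflected ray undergoes a half-wave phase shift.
At the lower boundary (n = 1.4 to n = 1.33) the reflected ray undergoes no phase shift.
Net: one phase inversion between the two reflected rays.
For minimum reflection here: 2 n t = m λ.
Minimum nonzero at m = 1: t = λ / (2 n) = 639 / (2 × 1.4) = 228 nm.

228 nm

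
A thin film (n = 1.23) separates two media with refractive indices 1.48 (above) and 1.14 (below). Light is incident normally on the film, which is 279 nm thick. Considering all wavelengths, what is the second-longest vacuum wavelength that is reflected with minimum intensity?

Ray reflecting at the top interface goes from n = 1.48 toward n = 1.23: no phase shift.
Bottom surface (1.23 → 1.14): reflection off a lower-index medium gives no phase shift.
Zero or two π shifts → no net half-wave offset.
With no net inversion, destructive interference in reflection requires 2 n t = (m + ½) λ.
λ = 2 n t / (m + ½). The second-longest wavelength is m = 1: λ = 2 × 1.23 × 279 / 1.50 = 458 nm.

458 nm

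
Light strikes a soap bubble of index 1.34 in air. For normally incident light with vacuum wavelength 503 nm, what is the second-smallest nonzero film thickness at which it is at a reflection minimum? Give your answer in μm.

At the upper boundary (n = 1.0 to n = 1.34) the reflected ray undergoes a half-wave phase shift.
Bottom surface (1.34 → 1.0): reflection off a lower-index medium gives no phase shift.
Exactly one π shift → a net half-wave offset.
For minimum reflection here: 2 n t = m λ.
The second-smallest nonzero thickness corresponds to m = 2: t = m λ / (2 n) = 2.00 × 503 / (2 × 1.34) = 375 nm.

0.375 μm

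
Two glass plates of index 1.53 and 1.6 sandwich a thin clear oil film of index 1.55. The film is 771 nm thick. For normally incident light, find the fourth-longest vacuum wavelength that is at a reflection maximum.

598 nm

Ray reflecting at the top interface goes from n = 1.53 toward n = 1.55: a half-wave phase shift.
At the lower boundary (n = 1.55 to n = 1.6) the reflected ray undergoes a half-wave phase shift.
The two reflections carry the same phase change, so no net offset.
With no net inversion, constructive interference in reflection requires 2 n t = m λ.
λ = 2 n t / m. The fourth-longest wavelength is m = 4: λ = 2 × 1.55 × 771 / 4.00 = 598 nm.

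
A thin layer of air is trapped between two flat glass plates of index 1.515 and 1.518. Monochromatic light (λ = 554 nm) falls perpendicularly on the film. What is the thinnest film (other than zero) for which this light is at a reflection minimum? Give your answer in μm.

0.277 μm

Ray reflecting at the top interface goes from n = 1.515 toward n = 1.0: no phase shift.
At the lower boundary (n = 1.0 to n = 1.518) the reflected ray undergoes a half-wave phase shift.
Net: one phase inversion between the two reflected rays.
With one net inversion, destructive interference in reflection requires 2 n t = m λ.
Minimum nonzero at m = 1: t = λ / (2 n) = 554 / (2 × 1.0) = 277 nm.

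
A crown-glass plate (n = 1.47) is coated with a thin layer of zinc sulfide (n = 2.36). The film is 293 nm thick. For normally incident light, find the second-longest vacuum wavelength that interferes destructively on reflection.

Top surface (1.0 → 2.36): reflection off a higher-index medium gives a half-wave phase shift.
Ray reflecting at the bottom interface goes from n = 2.36 toward n = 1.47: no phase shift.
The two reflections differ by half a wavelength.
With one net inversion, destructive interference in reflection requires 2 n t = m λ.
λ = 2 n t / m. The second-longest wavelength is m = 2: λ = 2 × 2.36 × 293 / 2.00 = 691 nm.

691 nm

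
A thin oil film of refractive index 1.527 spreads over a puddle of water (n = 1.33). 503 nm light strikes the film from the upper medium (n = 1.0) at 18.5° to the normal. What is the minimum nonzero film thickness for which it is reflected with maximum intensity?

Ray reflecting at the top interface goes from n = 1.0 toward n = 1.527: a half-wave phase shift.
Bottom surface (1.527 → 1.33): reflection off a lower-index medium gives no phase shift.
The two reflections differ by half a wavelength.
With one net inversion, constructive interference in reflection requires 2 n t cos θ_r = (m + ½) λ.
Snell's law: 1.0 sin 18.5° = 1.527 sin θ_r → sin θ_r = 0.208, cos θ_r = 0.978.
Minimum at m = 0: t = λ / (4 n cos θ_r) = 503 / (4 × 1.527 × 0.978) = 84.2 nm.

84.2 nm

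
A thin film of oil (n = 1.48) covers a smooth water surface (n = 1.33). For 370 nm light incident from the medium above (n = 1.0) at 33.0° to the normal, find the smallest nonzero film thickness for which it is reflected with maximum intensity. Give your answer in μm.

Ray reflecting at the top interface goes from n = 1.0 toward n = 1.48: a half-wave phase shift.
At the lower boundary (n = 1.48 to n = 1.33) the reflected ray undergoes no phase shift.
Exactly one π shift → a net half-wave offset.
With one net inversion, constructive interference in reflection requires 2 n t cos θ_r = (m + ½) λ.
Snell's law: 1.0 sin 33.0° = 1.48 sin θ_r → sin θ_r = 0.368, cos θ_r = 0.930.
Minimum at m = 0: t = λ / (4 n cos θ_r) = 370 / (4 × 1.48 × 0.930) = 67.2 nm.

0.0672 μm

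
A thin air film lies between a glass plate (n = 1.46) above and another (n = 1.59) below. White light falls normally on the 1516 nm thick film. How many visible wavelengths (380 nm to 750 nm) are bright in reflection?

Top surface (1.46 → 1.0): reflection off a lower-index medium gives no phase shift.
At the lower boundary (n = 1.0 to n = 1.59) the reflected ray undergoes a half-wave phase shift.
The two reflections differ by half a wavelength.
With one net inversion, constructive interference in reflection requires 2 n t = (m + ½) λ.
λ = 2 n t / (m + ½) = 3032 / (m + ½) nm.
m=3: 866 nm (IR); m=4: 674 nm (visible); m=5: 551 nm (visible); m=6: 466 nm (visible); m=7: 404 nm (visible); m=8: 357 nm (UV).

4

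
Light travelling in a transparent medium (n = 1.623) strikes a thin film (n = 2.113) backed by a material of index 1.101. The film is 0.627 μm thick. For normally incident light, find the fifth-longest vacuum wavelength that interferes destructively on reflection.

530 nm

Top surface (1.623 → 2.113): reflection off a higher-index medium gives a half-wave phase shift.
Bottom surface (2.113 → 1.101): reflection off a lower-index medium gives no phase shift.
Net: one phase inversion between the two reflected rays.
For dark reflection here: 2 n t = m λ.
λ = 2 n t / m. The fifth-longest wavelength is m = 5: λ = 2 × 2.113 × 627 / 5.00 = 530 nm.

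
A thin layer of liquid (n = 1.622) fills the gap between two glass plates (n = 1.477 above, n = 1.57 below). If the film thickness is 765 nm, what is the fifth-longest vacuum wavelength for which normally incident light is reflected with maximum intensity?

Top surface (1.477 → 1.622): reflection off a higher-index medium gives a half-wave phase shift.
At the lower boundary (n = 1.622 to n = 1.57) the reflected ray undergoes no phase shift.
The two reflections differ by half a wavelength.
With one net inversion, constructive interference in reflection requires 2 n t = (m + ½) λ.
λ = 2 n t / (m + ½). The fifth-longest wavelength is m = 4: λ = 2 × 1.622 × 765 / 4.50 = 551 nm.

551 nm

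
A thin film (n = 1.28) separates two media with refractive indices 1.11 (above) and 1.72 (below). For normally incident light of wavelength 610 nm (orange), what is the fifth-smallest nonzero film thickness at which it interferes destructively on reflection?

1072 nm

Top surface (1.11 → 1.28): reflection off a higher-index medium gives a half-wave phase shift.
Bottom surface (1.28 → 1.72): reflection off a higher-index medium gives a half-wave phase shift.
Zero or two π shifts → no net half-wave offset.
For weak reflection here: 2 n t = (m + ½) λ.
The fifth-smallest nonzero thickness corresponds to m = 4: t = (m + ½) λ / (2 n) = 4.50 × 610 / (2 × 1.28) = 1072 nm.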